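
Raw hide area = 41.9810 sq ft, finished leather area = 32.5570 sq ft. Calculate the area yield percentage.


Formula: Yield = finished / raw * 100
Substituting: Yield = 32.5570 / 41.9810 * 100
Result: 77.5517 %


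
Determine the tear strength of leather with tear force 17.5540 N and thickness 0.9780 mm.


Formula: Tear strength = force / thickness
Substituting: Tear strength = 17.5540 / 0.9780
Result: 17.9489 N/mm


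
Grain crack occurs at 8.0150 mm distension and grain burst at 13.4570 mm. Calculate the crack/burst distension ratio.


Formula: Ratio = crack / burst
Substituting: Ratio = 8.0150 / 13.4570
Result: 0.5956


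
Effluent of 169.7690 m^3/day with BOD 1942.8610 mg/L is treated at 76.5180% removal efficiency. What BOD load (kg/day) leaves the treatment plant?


Load_in = volume * conc / 1000 = 169.7690 * 1942.8610 / 1000 = 329.8376 kg/day
Removed = Load_in * eff / 100 = 329.8376 * 76.5180 / 100 = 252.3851 kg/day
Load_out = Load_in - Removed = 329.8376 - 252.3851 = 77.4525 kg/day


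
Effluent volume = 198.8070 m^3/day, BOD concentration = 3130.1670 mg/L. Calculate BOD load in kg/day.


Formula: BOD_load = volume * conc / 1000
Substituting: BOD_load = 198.8070 * 3130.1670 / 1000
Result: 622.2991 kg/day


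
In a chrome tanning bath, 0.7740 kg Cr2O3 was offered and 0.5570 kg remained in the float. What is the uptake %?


Formula: Uptake = (offered - residual) / offered * 100
Substituting: Uptake = (0.7740 - 0.5570) / 0.7740 * 100
Result: 28.0362 %


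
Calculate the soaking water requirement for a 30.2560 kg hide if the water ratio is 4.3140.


Formula: Water = hide_weight * ratio
Substituting: Water = 30.2560 * 4.3140
Result: 130.5244 kg


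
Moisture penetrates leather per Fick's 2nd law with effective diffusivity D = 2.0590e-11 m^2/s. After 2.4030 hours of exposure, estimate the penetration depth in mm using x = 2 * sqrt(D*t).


t = 2.4030 hr * 3600 = 8650.8000 s
D * t = 2.0590e-11 * 8650.8000 = 1.7812e-07
x = 2 * sqrt(D*t) = 2 * sqrt(1.7812e-07) = 8.4409e-04 m = 0.8441 mm


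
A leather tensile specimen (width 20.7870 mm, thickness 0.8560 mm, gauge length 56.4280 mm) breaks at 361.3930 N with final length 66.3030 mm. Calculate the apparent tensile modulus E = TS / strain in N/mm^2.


TS = F / (w * t) = 361.3930 / (20.7870 * 0.8560) = 20.3102 N/mm^2
strain = (Lf - L0) / L0 = (66.3030 - 56.4280) / 56.4280 = 0.1750
E = TS / strain = 20.3102 / 0.1750 = 116.0571 N/mm^2


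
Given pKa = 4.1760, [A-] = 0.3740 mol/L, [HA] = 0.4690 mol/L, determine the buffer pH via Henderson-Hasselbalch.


ratio = [A-] / [HA] = 0.3740 / 0.4690 = 0.7974
log10(ratio) = -0.0983012
pH = pKa + log10(ratio) = 4.1760 - 0.0983012 = 4.0777


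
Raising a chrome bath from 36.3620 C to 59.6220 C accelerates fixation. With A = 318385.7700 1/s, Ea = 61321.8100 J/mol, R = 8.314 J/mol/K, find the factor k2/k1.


T1 = 36.3620 + 273.15 = 309.5120 K; T2 = 59.6220 + 273.15 = 332.7720 K
k1 = A * exp(-Ea/(R*T1)) = 318385.7700 * exp(-61321.8100/(8.314*309.5120)) = 1.4244e-05 1/s
k2 = A * exp(-Ea/(R*T2)) = 318385.7700 * exp(-61321.8100/(8.314*332.7720)) = 7.5341e-05 1/s
k2/k1 = 7.5341e-05 / 1.4244e-05 = 5.2892


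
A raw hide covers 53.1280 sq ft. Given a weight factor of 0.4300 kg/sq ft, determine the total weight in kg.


Formula: Weight = area * weight_per_sqft
Substituting: Weight = 53.1280 * 0.4300
Result: 22.8450 kg


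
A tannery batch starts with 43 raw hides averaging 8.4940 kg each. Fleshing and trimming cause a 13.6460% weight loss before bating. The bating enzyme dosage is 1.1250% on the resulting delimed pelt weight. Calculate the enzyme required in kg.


Total_raw = N * avg_wt = 43 * 8.4940 = 365.2420 kg
Substrate = Total_raw * (1 - loss/100) = 365.2420 * (1 - 13.6460/100) = 315.4011 kg
Enzyme = Substrate * pct / 100 = 315.4011 * 1.1250 / 100 = 3.5483 kg


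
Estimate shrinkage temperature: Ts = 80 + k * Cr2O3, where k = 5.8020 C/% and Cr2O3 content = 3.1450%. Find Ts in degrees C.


Formula: Ts = 80 + k * Cr2O3
Substituting: Ts = 80 + 5.8020 * 3.1450
Result: 98.2473 C


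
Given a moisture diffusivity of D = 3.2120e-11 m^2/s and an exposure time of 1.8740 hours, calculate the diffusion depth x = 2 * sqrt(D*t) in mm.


t = 1.8740 hr * 3600 = 6746.4000 s
D * t = 3.2120e-11 * 6746.4000 = 2.1669e-07
x = 2 * sqrt(D*t) = 2 * sqrt(2.1669e-07) = 9.3101e-04 m = 0.9310 mm


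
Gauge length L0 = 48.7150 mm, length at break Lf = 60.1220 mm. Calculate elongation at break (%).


Formula: Elongation = (Lf - L0) / L0 * 100
Substituting: Elongation = (60.1220 - 48.7150) / 48.7150 * 100
Result: 23.4158 %


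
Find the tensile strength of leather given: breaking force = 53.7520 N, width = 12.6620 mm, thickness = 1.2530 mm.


Formula: TS = force / (width * thickness)
Substituting: TS = 53.7520 / (12.6620 * 1.2530)
Result: 3.3880 N/mm^2


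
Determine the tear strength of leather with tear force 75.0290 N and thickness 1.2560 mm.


Formula: Tear strength = force / thickness
Substituting: Tear strength = 75.0290 / 1.2560
Result: 59.7365 N/mm


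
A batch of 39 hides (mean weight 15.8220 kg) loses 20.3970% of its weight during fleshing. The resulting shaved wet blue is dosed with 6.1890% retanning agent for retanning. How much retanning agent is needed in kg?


Total_raw = N * avg_wt = 39 * 15.8220 = 617.0580 kg
Substrate = Total_raw * (1 - loss/100) = 617.0580 * (1 - 20.3970/100) = 491.1967 kg
Retan = Substrate * pct / 100 = 491.1967 * 6.1890 / 100 = 30.4002 kg


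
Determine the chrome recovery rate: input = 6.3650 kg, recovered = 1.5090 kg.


Formula: Recovery = recovered / input * 100
Substituting: Recovery = 1.5090 / 6.3650 * 100
Result: 23.7078 %


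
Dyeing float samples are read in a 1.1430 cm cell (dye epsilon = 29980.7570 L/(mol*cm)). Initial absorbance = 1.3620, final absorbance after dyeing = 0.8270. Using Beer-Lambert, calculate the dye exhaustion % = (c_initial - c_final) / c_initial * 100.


c_initial = A_i / (epsilon * l) = 1.3620 / (29980.7570 * 1.1430) = 3.9746e-05 mol/L
c_final = A_f / (epsilon * l) = 0.8270 / (29980.7570 * 1.1430) = 2.4133e-05 mol/L
Exhaustion = (c_initial - c_final) / c_initial * 100 = (3.9746e-05 - 2.4133e-05) / 3.9746e-05 * 100 = 39.2805 %


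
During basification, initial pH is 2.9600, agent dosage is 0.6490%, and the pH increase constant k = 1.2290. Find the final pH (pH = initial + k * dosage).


Formula: pH_final = pH_initial + k * base_pct
Substituting: pH_final = 2.9600 + 1.2290 * 0.6490
Result: 3.7576


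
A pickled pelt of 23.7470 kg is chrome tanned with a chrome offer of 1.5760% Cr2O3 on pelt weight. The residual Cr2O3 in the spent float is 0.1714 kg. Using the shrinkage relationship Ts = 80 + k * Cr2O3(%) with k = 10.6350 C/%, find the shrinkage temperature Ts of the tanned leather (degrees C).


Offered = pelt * offer_pct / 100 = 23.7470 * 1.5760 / 100 = 0.3743 kg
Uptake = offered - residual = 0.3743 - 0.1714 = 0.2029 kg
Cr2O3% on pelt = uptake / pelt * 100 = 0.2029 / 23.7470 * 100 = 0.8542 %
Ts = 80 + k * Cr2O3% = 80 + 10.6350 * 0.8542 = 89.0847 C


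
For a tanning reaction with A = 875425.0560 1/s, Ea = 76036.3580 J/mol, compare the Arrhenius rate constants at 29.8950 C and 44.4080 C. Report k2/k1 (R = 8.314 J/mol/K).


T1 = 29.8950 + 273.15 = 303.0450 K; T2 = 44.4080 + 273.15 = 317.5580 K
k1 = A * exp(-Ea/(R*T1)) = 875425.0560 * exp(-76036.3580/(8.314*303.0450)) = 6.8496e-08 1/s
k2 = A * exp(-Ea/(R*T2)) = 875425.0560 * exp(-76036.3580/(8.314*317.5580)) = 2.7206e-07 1/s
k2/k1 = 2.7206e-07 / 6.8496e-08 = 3.9719


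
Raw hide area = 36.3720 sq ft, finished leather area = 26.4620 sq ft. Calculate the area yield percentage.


Formula: Yield = finished / raw * 100
Substituting: Yield = 26.4620 / 36.3720 * 100
Result: 72.7538 %


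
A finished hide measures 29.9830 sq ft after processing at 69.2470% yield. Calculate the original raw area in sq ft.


Formula: raw = finished * 100 / yield
Substituting: raw = 29.9830 * 100 / 69.2470
Result: 43.2986 sq ft


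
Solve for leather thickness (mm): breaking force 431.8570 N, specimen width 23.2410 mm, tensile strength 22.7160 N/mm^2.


Formula: t = F / (TS * w)
Substituting: t = 431.8570 / (22.7160 * 23.2410)
Result: 0.8180 mm


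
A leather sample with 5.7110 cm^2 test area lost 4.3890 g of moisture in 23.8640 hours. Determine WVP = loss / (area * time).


Formula: WVP = loss / (area * time)
Substituting: WVP = 4.3890 / (5.7110 * 23.8640)
Result: 0.032204 g/(cm^2*hr)


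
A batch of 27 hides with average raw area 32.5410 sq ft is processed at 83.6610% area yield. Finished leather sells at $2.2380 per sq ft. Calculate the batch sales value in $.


Raw_total = N * avg_area = 27 * 32.5410 = 878.6070 sq ft
Finished = Raw_total * yield / 100 = 878.6070 * 83.6610 / 100 = 735.0514 sq ft
Value = Finished * price = 735.0514 * 2.2380 = 1645.0450 $


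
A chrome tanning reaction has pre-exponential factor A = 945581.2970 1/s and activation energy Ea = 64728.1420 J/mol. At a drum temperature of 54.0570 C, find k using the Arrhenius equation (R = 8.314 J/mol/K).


T_K = T_C + 273.15 = 54.0570 + 273.15 = 327.2070 K
exponent = -Ea / (R * T_K) = -64728.1420 / (8.314 * 327.2070) = -23.7936
k = A * exp(exponent) = 945581.2970 * exp(-23.7936) = 4.3879e-05 1/s


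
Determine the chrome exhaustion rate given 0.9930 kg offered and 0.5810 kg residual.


Formula: Uptake = (offered - residual) / offered * 100
Substituting: Uptake = (0.9930 - 0.5810) / 0.9930 * 100
Result: 41.4904 %


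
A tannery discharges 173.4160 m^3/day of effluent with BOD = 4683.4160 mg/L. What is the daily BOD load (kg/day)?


Formula: BOD_load = volume * conc / 1000
Substituting: BOD_load = 173.4160 * 4683.4160 / 1000
Result: 812.1793 kg/day


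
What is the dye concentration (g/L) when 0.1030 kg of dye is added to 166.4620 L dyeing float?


Formula: Conc = dye_mass(kg) / volume(L) * 1000
Substituting: Conc = 0.1030 / 166.4620 * 1000
Result: 0.6188 g/L


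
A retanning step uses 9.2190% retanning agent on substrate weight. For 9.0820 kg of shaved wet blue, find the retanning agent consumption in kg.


Formula: Retan = substrate * pct / 100
Substituting: Retan = 9.0820 * 9.2190 / 100
Result: 0.8373 kg


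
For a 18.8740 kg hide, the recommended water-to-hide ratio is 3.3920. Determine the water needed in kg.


Formula: Water = hide_weight * ratio
Substituting: Water = 18.8740 * 3.3920
Result: 64.0206 kg


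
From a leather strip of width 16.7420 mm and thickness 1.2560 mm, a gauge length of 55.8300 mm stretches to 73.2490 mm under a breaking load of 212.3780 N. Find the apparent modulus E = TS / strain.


TS = F / (w * t) = 212.3780 / (16.7420 * 1.2560) = 10.0998 N/mm^2
strain = (Lf - L0) / L0 = (73.2490 - 55.8300) / 55.8300 = 0.3120
E = TS / strain = 10.0998 / 0.3120 = 32.3711 N/mm^2


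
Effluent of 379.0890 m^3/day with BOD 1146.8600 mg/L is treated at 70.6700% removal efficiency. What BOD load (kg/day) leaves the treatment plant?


Load_in = volume * conc / 1000 = 379.0890 * 1146.8600 / 1000 = 434.7620 kg/day
Removed = Load_in * eff / 100 = 434.7620 * 70.6700 / 100 = 307.2463 kg/day
Load_out = Load_in - Removed = 434.7620 - 307.2463 = 127.5157 kg/day


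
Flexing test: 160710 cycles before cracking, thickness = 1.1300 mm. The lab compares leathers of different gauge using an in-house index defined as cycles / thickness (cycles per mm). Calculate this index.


Formula: Index = cycles / thickness
Substituting: Index = 160710 / 1.1300
Result: 142221.2389 cycles/mm


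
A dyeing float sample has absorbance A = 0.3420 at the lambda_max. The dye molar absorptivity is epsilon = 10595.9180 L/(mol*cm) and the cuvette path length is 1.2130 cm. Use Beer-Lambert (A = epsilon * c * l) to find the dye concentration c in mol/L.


Formula: c = A / (epsilon * l)
Substituting: c = 0.3420 / (10595.9180 * 1.2130)
Result: 2.6609e-05 mol/L


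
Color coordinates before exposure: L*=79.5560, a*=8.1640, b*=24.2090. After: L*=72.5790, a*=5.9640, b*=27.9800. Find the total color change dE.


dL = -6.9770, da = -2.2000, db = 3.7710
dE = sqrt((-6.9770)^2 + (-2.2000)^2 + 3.7710^2) = 8.2304


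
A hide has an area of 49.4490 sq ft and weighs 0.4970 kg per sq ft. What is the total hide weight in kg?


Formula: Weight = area * weight_per_sqft
Substituting: Weight = 49.4490 * 0.4970
Result: 24.5762 kg


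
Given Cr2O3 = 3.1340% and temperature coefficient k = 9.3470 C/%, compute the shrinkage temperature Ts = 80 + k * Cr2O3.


Formula: Ts = 80 + k * Cr2O3
Substituting: Ts = 80 + 9.3470 * 3.1340
Result: 109.2935 C


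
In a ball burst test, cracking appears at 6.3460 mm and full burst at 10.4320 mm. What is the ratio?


Formula: Ratio = crack / burst
Substituting: Ratio = 6.3460 / 10.4320
Result: 0.6083


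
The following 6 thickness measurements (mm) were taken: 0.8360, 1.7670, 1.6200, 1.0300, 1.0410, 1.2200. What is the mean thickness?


Formula: Average = sum / n
Substituting: Average = 7.5140 / 6
Result: 1.2523 mm


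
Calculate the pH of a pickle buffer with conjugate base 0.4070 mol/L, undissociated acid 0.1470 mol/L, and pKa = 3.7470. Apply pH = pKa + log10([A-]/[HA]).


ratio = [A-] / [HA] = 0.4070 / 0.1470 = 2.7687
log10(ratio) = 0.4423
pH = pKa + log10(ratio) = 3.7470 + 0.4423 = 4.1893


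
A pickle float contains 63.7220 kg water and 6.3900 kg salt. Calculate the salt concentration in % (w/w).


Formula: Conc = salt / (water + salt) * 100
Substituting: Conc = 6.3900 / (63.7220 + 6.3900) * 100
Result: 9.1140 %


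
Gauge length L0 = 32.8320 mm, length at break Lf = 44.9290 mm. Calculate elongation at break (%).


Formula: Elongation = (Lf - L0) / L0 * 100
Substituting: Elongation = (44.9290 - 32.8320) / 32.8320 * 100
Result: 36.8452 %


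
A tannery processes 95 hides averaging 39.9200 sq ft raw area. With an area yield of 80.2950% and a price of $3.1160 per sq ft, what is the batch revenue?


Raw_total = N * avg_area = 95 * 39.9200 = 3792.4000 sq ft
Finished = Raw_total * yield / 100 = 3792.4000 * 80.2950 / 100 = 3045.1076 sq ft
Value = Finished * price = 3045.1076 * 3.1160 = 9488.5552 $


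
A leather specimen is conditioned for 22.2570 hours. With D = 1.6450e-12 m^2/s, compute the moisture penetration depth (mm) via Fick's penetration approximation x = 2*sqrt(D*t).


t = 22.2570 hr * 3600 = 80125.2000 s
D * t = 1.6450e-12 * 80125.2000 = 1.3181e-07
x = 2 * sqrt(D*t) = 2 * sqrt(1.3181e-07) = 7.2610e-04 m = 0.7261 mm


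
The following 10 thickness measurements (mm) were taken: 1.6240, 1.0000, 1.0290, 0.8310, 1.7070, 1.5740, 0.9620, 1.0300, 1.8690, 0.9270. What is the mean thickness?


Formula: Average = sum / n
Substituting: Average = 12.5530 / 10
Result: 1.2553 mm


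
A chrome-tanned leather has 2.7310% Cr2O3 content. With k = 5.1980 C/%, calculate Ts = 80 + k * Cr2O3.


Formula: Ts = 80 + k * Cr2O3
Substituting: Ts = 80 + 5.1980 * 2.7310
Result: 94.1957 C


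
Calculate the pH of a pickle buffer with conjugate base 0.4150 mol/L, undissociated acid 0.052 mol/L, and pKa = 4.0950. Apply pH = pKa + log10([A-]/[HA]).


ratio = [A-] / [HA] = 0.4150 / 0.052 = 7.9808
log10(ratio) = 0.9020
pH = pKa + log10(ratio) = 4.0950 + 0.9020 = 4.9970


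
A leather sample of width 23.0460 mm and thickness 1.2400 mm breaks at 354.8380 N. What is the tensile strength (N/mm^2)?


Formula: TS = force / (width * thickness)
Substituting: TS = 354.8380 / (23.0460 * 1.2400)
Result: 12.4169 N/mm^2


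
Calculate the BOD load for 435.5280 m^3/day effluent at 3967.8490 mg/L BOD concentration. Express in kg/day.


Formula: BOD_load = volume * conc / 1000
Substituting: BOD_load = 435.5280 * 3967.8490 / 1000
Result: 1728.1093 kg/day


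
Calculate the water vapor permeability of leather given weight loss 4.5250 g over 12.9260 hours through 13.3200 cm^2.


Formula: WVP = loss / (area * time)
Substituting: WVP = 4.5250 / (13.3200 * 12.9260)
Result: 0.0262815 g/(cm^2*hr)


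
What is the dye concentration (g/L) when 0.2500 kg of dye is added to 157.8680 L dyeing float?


Formula: Conc = dye_mass(kg) / volume(L) * 1000
Substituting: Conc = 0.2500 / 157.8680 * 1000
Result: 1.5836 g/L


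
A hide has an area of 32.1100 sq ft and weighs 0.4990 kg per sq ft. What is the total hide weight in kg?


Formula: Weight = area * weight_per_sqft
Substituting: Weight = 32.1100 * 0.4990
Result: 16.0229 kg


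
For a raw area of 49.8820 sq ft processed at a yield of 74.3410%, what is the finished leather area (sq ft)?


Formula: finished = raw * yield / 100
Substituting: finished = 49.8820 * 74.3410 / 100
Result: 37.0828 sq ft


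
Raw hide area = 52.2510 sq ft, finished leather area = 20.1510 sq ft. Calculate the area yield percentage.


Formula: Yield = finished / raw * 100
Substituting: Yield = 20.1510 / 52.2510 * 100
Result: 38.5658 %


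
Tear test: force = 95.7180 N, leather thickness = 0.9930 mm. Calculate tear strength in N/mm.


Formula: Tear strength = force / thickness
Substituting: Tear strength = 95.7180 / 0.9930
Result: 96.3927 N/mm


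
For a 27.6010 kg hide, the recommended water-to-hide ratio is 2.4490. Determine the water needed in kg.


Formula: Water = hide_weight * ratio
Substituting: Water = 27.6010 * 2.4490
Result: 67.5948 kg


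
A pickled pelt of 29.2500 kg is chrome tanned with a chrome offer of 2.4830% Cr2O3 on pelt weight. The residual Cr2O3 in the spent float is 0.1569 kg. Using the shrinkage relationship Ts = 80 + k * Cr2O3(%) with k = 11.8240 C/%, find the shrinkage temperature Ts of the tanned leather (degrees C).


Offered = pelt * offer_pct / 100 = 29.2500 * 2.4830 / 100 = 0.7263 kg
Uptake = offered - residual = 0.7263 - 0.1569 = 0.5694 kg
Cr2O3% on pelt = uptake / pelt * 100 = 0.5694 / 29.2500 * 100 = 1.9466 %
Ts = 80 + k * Cr2O3% = 80 + 11.8240 * 1.9466 = 103.0165 C


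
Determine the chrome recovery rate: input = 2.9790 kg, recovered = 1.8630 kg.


Formula: Recovery = recovered / input * 100
Substituting: Recovery = 1.8630 / 2.9790 * 100
Result: 62.5378 %


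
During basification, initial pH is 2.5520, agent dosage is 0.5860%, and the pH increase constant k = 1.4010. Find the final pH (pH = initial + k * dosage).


Formula: pH_final = pH_initial + k * base_pct
Substituting: pH_final = 2.5520 + 1.4010 * 0.5860
Result: 3.3730


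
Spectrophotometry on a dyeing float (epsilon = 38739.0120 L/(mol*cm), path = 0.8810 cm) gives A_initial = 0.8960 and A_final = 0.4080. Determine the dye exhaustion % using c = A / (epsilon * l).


c_initial = A_i / (epsilon * l) = 0.8960 / (38739.0120 * 0.8810) = 2.6253e-05 mol/L
c_final = A_f / (epsilon * l) = 0.4080 / (38739.0120 * 0.8810) = 1.1955e-05 mol/L
Exhaustion = (c_initial - c_final) / c_initial * 100 = (2.6253e-05 - 1.1955e-05) / 2.6253e-05 * 100 = 54.4643 %


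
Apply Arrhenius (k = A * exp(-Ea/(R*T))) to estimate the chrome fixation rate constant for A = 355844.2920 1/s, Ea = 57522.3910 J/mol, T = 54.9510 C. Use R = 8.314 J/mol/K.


T_K = T_C + 273.15 = 54.9510 + 273.15 = 328.1010 K
exponent = -Ea / (R * T_K) = -57522.3910 / (8.314 * 328.1010) = -21.0872
k = A * exp(exponent) = 355844.2920 * exp(-21.0872) = 2.4728e-04 1/s


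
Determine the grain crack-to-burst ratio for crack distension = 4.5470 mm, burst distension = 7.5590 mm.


Formula: Ratio = crack / burst
Substituting: Ratio = 4.5470 / 7.5590
Result: 0.6015


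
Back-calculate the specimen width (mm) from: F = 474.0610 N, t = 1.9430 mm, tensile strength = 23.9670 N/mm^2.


Formula: w = F / (TS * t)
Substituting: w = 474.0610 / (23.9670 * 1.9430)
Result: 10.1800 mm


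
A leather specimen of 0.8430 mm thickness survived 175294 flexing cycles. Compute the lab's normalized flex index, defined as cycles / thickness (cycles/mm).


Formula: Index = cycles / thickness
Substituting: Index = 175294 / 0.8430
Result: 207940.6880 cycles/mm


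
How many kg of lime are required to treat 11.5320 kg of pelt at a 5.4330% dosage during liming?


Formula: Lime = substrate * pct / 100
Substituting: Lime = 11.5320 * 5.4330 / 100
Result: 0.6265 kg


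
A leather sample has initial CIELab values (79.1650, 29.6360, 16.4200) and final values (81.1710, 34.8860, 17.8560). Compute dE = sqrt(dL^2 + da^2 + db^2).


dL = 2.0060, da = 5.2500, db = 1.4360
dE = sqrt(2.0060^2 + 5.2500^2 + 1.4360^2) = 5.8007


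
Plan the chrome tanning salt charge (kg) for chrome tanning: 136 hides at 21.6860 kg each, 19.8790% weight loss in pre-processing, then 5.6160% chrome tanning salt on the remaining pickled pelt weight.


Total_raw = N * avg_wt = 136 * 21.6860 = 2949.2960 kg
Substrate = Total_raw * (1 - loss/100) = 2949.2960 * (1 - 19.8790/100) = 2363.0054 kg
Chrome = Substrate * pct / 100 = 2363.0054 * 5.6160 / 100 = 132.7064 kg


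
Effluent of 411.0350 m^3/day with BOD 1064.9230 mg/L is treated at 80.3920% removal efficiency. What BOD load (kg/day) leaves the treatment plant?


Load_in = volume * conc / 1000 = 411.0350 * 1064.9230 / 1000 = 437.7206 kg/day
Removed = Load_in * eff / 100 = 437.7206 * 80.3920 / 100 = 351.8924 kg/day
Load_out = Load_in - Removed = 437.7206 - 351.8924 = 85.8283 kg/day


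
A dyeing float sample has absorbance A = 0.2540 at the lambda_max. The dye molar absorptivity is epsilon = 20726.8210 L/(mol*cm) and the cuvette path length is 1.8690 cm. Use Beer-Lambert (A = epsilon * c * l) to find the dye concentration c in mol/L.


Formula: c = A / (epsilon * l)
Substituting: c = 0.2540 / (20726.8210 * 1.8690)
Result: 6.5568e-06 mol/L


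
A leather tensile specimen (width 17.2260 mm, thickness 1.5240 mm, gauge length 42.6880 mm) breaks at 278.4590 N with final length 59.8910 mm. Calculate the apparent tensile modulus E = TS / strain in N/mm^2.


TS = F / (w * t) = 278.4590 / (17.2260 * 1.5240) = 10.6070 N/mm^2
strain = (Lf - L0) / L0 = (59.8910 - 42.6880) / 42.6880 = 0.4030
E = TS / strain = 10.6070 / 0.4030 = 26.3205 N/mm^2


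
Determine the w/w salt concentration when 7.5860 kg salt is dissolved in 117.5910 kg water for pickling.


Formula: Conc = salt / (water + salt) * 100
Substituting: Conc = 7.5860 / (117.5910 + 7.5860) * 100
Result: 6.0602 %


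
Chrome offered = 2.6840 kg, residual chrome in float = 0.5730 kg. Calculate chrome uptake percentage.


Formula: Uptake = (offered - residual) / offered * 100
Substituting: Uptake = (2.6840 - 0.5730) / 2.6840 * 100
Result: 78.6513 %


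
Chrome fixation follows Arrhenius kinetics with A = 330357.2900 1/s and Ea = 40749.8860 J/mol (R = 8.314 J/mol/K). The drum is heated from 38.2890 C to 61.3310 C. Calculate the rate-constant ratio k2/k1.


T1 = 38.2890 + 273.15 = 311.4390 K; T2 = 61.3310 + 273.15 = 334.4810 K
k1 = A * exp(-Ea/(R*T1)) = 330357.2900 * exp(-40749.8860/(8.314*311.4390)) = 0.048323 1/s
k2 = A * exp(-Ea/(R*T2)) = 330357.2900 * exp(-40749.8860/(8.314*334.4810)) = 0.1429 1/s
k2/k1 = 0.1429 / 0.048323 = 2.9569


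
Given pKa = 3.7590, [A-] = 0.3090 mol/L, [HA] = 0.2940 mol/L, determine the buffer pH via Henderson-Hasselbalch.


ratio = [A-] / [HA] = 0.3090 / 0.2940 = 1.0510
log10(ratio) = 0.0216111
pH = pKa + log10(ratio) = 3.7590 + 0.0216111 = 3.7806


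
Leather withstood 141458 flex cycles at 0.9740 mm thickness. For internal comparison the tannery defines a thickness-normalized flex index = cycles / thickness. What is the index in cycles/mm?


Formula: Index = cycles / thickness
Substituting: Index = 141458 / 0.9740
Result: 145234.0862 cycles/mm


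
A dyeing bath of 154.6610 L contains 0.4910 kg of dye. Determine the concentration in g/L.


Formula: Conc = dye_mass(kg) / volume(L) * 1000
Substituting: Conc = 0.4910 / 154.6610 * 1000
Result: 3.1747 g/L


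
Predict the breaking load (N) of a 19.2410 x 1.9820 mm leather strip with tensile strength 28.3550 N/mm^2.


Formula: F = TS * w * t
Substituting: F = 28.3550 * 19.2410 * 1.9820
Result: 1081.3367 N


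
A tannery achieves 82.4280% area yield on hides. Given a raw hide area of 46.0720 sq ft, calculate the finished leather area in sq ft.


Formula: finished = raw * yield / 100
Substituting: finished = 46.0720 * 82.4280 / 100
Result: 37.9762 sq ft


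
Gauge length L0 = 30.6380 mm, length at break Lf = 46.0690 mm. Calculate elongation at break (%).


Formula: Elongation = (Lf - L0) / L0 * 100
Substituting: Elongation = (46.0690 - 30.6380) / 30.6380 * 100
Result: 50.3656 %


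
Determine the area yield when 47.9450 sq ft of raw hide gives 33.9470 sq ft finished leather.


Formula: Yield = finished / raw * 100
Substituting: Yield = 33.9470 / 47.9450 * 100
Result: 70.8040 %


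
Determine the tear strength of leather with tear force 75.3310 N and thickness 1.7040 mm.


Formula: Tear strength = force / thickness
Substituting: Tear strength = 75.3310 / 1.7040
Result: 44.2083 N/mm


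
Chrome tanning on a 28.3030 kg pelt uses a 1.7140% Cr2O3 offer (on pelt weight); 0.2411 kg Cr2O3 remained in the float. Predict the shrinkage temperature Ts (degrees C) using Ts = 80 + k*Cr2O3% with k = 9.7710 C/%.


Offered = pelt * offer_pct / 100 = 28.3030 * 1.7140 / 100 = 0.4851 kg
Uptake = offered - residual = 0.4851 - 0.2411 = 0.2440 kg
Cr2O3% on pelt = uptake / pelt * 100 = 0.2440 / 28.3030 * 100 = 0.8621 %
Ts = 80 + k * Cr2O3% = 80 + 9.7710 * 0.8621 = 88.4240 C


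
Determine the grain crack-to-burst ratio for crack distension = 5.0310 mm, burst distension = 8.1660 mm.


Formula: Ratio = crack / burst
Substituting: Ratio = 5.0310 / 8.1660
Result: 0.6161


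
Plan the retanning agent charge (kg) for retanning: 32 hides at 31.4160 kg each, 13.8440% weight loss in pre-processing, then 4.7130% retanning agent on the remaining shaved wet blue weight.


Total_raw = N * avg_wt = 32 * 31.4160 = 1005.3120 kg
Substrate = Total_raw * (1 - loss/100) = 1005.3120 * (1 - 13.8440/100) = 866.1366 kg
Retan = Substrate * pct / 100 = 866.1366 * 4.7130 / 100 = 40.8210 kg


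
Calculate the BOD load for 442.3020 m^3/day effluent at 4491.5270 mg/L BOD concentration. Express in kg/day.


Formula: BOD_load = volume * conc / 1000
Substituting: BOD_load = 442.3020 * 4491.5270 / 1000
Result: 1986.6114 kg/day


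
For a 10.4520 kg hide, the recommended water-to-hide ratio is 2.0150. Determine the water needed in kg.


Formula: Water = hide_weight * ratio
Substituting: Water = 10.4520 * 2.0150
Result: 21.0608 kg


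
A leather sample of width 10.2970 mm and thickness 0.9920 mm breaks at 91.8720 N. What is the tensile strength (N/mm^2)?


Formula: TS = force / (width * thickness)
Substituting: TS = 91.8720 / (10.2970 * 0.9920)
Result: 8.9942 N/mm^2


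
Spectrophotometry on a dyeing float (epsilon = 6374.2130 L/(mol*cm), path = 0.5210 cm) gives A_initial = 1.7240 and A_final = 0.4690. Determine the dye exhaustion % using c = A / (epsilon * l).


c_initial = A_i / (epsilon * l) = 1.7240 / (6374.2130 * 0.5210) = 5.1913e-04 mol/L
c_final = A_f / (epsilon * l) = 0.4690 / (6374.2130 * 0.5210) = 1.4122e-04 mol/L
Exhaustion = (c_initial - c_final) / c_initial * 100 = (5.1913e-04 - 1.4122e-04) / 5.1913e-04 * 100 = 72.7958 %


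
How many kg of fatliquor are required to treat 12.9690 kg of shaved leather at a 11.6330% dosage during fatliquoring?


Formula: Fat = substrate * pct / 100
Substituting: Fat = 12.9690 * 11.6330 / 100
Result: 1.5087 kg


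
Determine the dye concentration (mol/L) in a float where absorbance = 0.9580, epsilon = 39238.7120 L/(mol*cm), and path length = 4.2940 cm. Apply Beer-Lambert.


Formula: c = A / (epsilon * l)
Substituting: c = 0.9580 / (39238.7120 * 4.2940)
Result: 5.6858e-06 mol/L


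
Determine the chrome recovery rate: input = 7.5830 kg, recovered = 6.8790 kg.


Formula: Recovery = recovered / input * 100
Substituting: Recovery = 6.8790 / 7.5830 * 100
Result: 90.7161 %


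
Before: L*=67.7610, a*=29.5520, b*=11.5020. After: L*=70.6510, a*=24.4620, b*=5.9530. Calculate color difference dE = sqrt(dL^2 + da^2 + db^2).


dL = 2.8900, da = -5.0900, db = -5.5490
dE = sqrt(2.8900^2 + (-5.0900)^2 + (-5.5490)^2) = 8.0655


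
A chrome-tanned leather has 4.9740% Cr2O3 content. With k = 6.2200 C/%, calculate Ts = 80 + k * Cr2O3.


Formula: Ts = 80 + k * Cr2O3
Substituting: Ts = 80 + 6.2200 * 4.9740
Result: 110.9383 C


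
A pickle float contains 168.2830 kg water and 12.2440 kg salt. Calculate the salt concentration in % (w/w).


Formula: Conc = salt / (water + salt) * 100
Substituting: Conc = 12.2440 / (168.2830 + 12.2440) * 100
Result: 6.7824 %


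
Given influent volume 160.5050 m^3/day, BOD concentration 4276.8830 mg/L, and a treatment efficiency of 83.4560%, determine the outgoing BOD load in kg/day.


Load_in = volume * conc / 1000 = 160.5050 * 4276.8830 / 1000 = 686.4611 kg/day
Removed = Load_in * eff / 100 = 686.4611 * 83.4560 / 100 = 572.8930 kg/day
Load_out = Load_in - Removed = 686.4611 - 572.8930 = 113.5681 kg/day


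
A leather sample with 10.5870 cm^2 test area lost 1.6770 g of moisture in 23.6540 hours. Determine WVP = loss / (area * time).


Formula: WVP = loss / (area * time)
Substituting: WVP = 1.6770 / (10.5870 * 23.6540)
Result: 0.00669662 g/(cm^2*hr)


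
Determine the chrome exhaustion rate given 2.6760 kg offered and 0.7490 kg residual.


Formula: Uptake = (offered - residual) / offered * 100
Substituting: Uptake = (2.6760 - 0.7490) / 2.6760 * 100
Result: 72.0105 %


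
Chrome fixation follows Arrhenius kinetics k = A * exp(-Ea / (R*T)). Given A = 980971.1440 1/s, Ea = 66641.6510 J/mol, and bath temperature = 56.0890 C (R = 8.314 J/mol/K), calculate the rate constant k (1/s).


T_K = T_C + 273.15 = 56.0890 + 273.15 = 329.2390 K
exponent = -Ea / (R * T_K) = -66641.6510 / (8.314 * 329.2390) = -24.3458
k = A * exp(exponent) = 980971.1440 * exp(-24.3458) = 2.6206e-05 1/s


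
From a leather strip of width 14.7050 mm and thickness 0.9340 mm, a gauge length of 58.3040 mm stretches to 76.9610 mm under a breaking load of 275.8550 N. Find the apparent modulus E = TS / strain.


TS = F / (w * t) = 275.8550 / (14.7050 * 0.9340) = 20.0849 N/mm^2
strain = (Lf - L0) / L0 = (76.9610 - 58.3040) / 58.3040 = 0.3200
E = TS / strain = 20.0849 / 0.3200 = 62.7662 N/mm^2


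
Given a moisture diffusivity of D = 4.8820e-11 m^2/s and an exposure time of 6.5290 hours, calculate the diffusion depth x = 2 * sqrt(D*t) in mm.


t = 6.5290 hr * 3600 = 23504.4000 s
D * t = 4.8820e-11 * 23504.4000 = 1.1475e-06
x = 2 * sqrt(D*t) = 2 * sqrt(1.1475e-06) = 0.00214241 m = 2.1424 mm


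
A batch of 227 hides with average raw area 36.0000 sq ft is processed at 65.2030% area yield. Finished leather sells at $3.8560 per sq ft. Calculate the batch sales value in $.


Raw_total = N * avg_area = 227 * 36.0000 = 8172.0000 sq ft
Finished = Raw_total * yield / 100 = 8172.0000 * 65.2030 / 100 = 5328.3892 sq ft
Value = Finished * price = 5328.3892 * 3.8560 = 20546.2686 $


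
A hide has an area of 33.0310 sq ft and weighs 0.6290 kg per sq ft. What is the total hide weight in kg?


Formula: Weight = area * weight_per_sqft
Substituting: Weight = 33.0310 * 0.6290
Result: 20.7765 kg


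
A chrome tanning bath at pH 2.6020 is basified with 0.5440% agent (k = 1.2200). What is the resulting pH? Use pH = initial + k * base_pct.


Formula: pH_final = pH_initial + k * base_pct
Substituting: pH_final = 2.6020 + 1.2200 * 0.5440
Result: 3.2657


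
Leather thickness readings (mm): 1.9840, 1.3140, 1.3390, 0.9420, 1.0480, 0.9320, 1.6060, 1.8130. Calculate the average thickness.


Formula: Average = sum / n
Substituting: Average = 10.9780 / 8
Result: 1.3722 mm


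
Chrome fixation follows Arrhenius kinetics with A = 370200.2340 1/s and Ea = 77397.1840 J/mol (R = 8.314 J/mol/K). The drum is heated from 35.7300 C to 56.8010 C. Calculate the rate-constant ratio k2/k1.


T1 = 35.7300 + 273.15 = 308.8800 K; T2 = 56.8010 + 273.15 = 329.9510 K
k1 = A * exp(-Ea/(R*T1)) = 370200.2340 * exp(-77397.1840/(8.314*308.8800)) = 3.0154e-08 1/s
k2 = A * exp(-Ea/(R*T2)) = 370200.2340 * exp(-77397.1840/(8.314*329.9510)) = 2.0664e-07 1/s
k2/k1 = 2.0664e-07 / 3.0154e-08 = 6.8530


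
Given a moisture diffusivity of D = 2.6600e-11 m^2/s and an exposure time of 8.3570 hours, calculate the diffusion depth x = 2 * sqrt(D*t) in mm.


t = 8.3570 hr * 3600 = 30085.2000 s
D * t = 2.6600e-11 * 30085.2000 = 8.0027e-07
x = 2 * sqrt(D*t) = 2 * sqrt(8.0027e-07) = 0.00178915 m = 1.7892 mm


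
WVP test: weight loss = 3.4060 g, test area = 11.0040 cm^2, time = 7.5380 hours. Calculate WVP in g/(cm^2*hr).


Formula: WVP = loss / (area * time)
Substituting: WVP = 3.4060 / (11.0040 * 7.5380)
Result: 0.0410618 g/(cm^2*hr)


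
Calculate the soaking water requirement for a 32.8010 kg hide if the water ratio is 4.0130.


Formula: Water = hide_weight * ratio
Substituting: Water = 32.8010 * 4.0130
Result: 131.6304 kg


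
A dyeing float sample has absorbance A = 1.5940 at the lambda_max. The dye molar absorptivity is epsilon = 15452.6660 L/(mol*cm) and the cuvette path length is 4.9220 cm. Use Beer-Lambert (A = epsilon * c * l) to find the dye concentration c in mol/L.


Formula: c = A / (epsilon * l)
Substituting: c = 1.5940 / (15452.6660 * 4.9220)
Result: 2.0958e-05 mol/L


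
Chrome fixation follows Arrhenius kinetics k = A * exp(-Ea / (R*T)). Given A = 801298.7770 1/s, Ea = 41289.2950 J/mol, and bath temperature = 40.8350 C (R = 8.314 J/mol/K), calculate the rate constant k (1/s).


T_K = T_C + 273.15 = 40.8350 + 273.15 = 313.9850 K
exponent = -Ea / (R * T_K) = -41289.2950 / (8.314 * 313.9850) = -15.8168
k = A * exp(exponent) = 801298.7770 * exp(-15.8168) = 0.1083 1/s


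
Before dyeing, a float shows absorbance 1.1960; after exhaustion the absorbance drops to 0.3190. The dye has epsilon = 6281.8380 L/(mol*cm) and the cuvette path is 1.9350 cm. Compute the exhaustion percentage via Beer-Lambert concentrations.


c_initial = A_i / (epsilon * l) = 1.1960 / (6281.8380 * 1.9350) = 9.8393e-05 mol/L
c_final = A_f / (epsilon * l) = 0.3190 / (6281.8380 * 1.9350) = 2.6244e-05 mol/L
Exhaustion = (c_initial - c_final) / c_initial * 100 = (9.8393e-05 - 2.6244e-05) / 9.8393e-05 * 100 = 73.3278 %


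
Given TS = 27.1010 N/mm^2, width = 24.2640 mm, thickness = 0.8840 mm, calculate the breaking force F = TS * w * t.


Formula: F = TS * w * t
Substituting: F = 27.1010 * 24.2640 * 0.8840
Result: 581.2995 N


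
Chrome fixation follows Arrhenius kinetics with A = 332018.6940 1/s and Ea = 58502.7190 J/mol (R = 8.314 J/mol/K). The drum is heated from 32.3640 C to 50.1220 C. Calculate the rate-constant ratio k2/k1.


T1 = 32.3640 + 273.15 = 305.5140 K; T2 = 50.1220 + 273.15 = 323.2720 K
k1 = A * exp(-Ea/(R*T1)) = 332018.6940 * exp(-58502.7190/(8.314*305.5140)) = 3.2993e-05 1/s
k2 = A * exp(-Ea/(R*T2)) = 332018.6940 * exp(-58502.7190/(8.314*323.2720)) = 1.1692e-04 1/s
k2/k1 = 1.1692e-04 / 3.2993e-05 = 3.5438


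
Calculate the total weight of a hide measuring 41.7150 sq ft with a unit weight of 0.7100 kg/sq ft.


Formula: Weight = area * weight_per_sqft
Substituting: Weight = 41.7150 * 0.7100
Result: 29.6177 kg


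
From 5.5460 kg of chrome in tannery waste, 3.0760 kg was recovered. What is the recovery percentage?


Formula: Recovery = recovered / input * 100
Substituting: Recovery = 3.0760 / 5.5460 * 100
Result: 55.4634 %


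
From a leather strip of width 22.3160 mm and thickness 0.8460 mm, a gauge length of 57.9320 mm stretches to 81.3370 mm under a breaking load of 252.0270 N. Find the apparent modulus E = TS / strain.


TS = F / (w * t) = 252.0270 / (22.3160 * 0.8460) = 13.3494 N/mm^2
strain = (Lf - L0) / L0 = (81.3370 - 57.9320) / 57.9320 = 0.4040
E = TS / strain = 13.3494 / 0.4040 = 33.0423 N/mm^2


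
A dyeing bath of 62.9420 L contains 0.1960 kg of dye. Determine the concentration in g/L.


Formula: Conc = dye_mass(kg) / volume(L) * 1000
Substituting: Conc = 0.1960 / 62.9420 * 1000
Result: 3.1140 g/L


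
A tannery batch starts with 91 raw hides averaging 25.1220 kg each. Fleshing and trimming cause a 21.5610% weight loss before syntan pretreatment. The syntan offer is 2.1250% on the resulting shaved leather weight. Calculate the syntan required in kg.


Total_raw = N * avg_wt = 91 * 25.1220 = 2286.1020 kg
Substrate = Total_raw * (1 - loss/100) = 2286.1020 * (1 - 21.5610/100) = 1793.1955 kg
Syntan = Substrate * pct / 100 = 1793.1955 * 2.1250 / 100 = 38.1054 kg


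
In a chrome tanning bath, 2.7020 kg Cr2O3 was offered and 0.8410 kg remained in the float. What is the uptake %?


Formula: Uptake = (offered - residual) / offered * 100
Substituting: Uptake = (2.7020 - 0.8410) / 2.7020 * 100
Result: 68.8749 %


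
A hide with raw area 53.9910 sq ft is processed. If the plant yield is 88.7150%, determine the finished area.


Formula: finished = raw * yield / 100
Substituting: finished = 53.9910 * 88.7150 / 100
Result: 47.8981 sq ft


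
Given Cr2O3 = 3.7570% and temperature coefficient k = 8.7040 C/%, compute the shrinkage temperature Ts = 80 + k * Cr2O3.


Formula: Ts = 80 + k * Cr2O3
Substituting: Ts = 80 + 8.7040 * 3.7570
Result: 112.7009 C


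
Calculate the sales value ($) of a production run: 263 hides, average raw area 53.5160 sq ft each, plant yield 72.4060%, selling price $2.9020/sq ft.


Raw_total = N * avg_area = 263 * 53.5160 = 14074.7080 sq ft
Finished = Raw_total * yield / 100 = 14074.7080 * 72.4060 / 100 = 10190.9331 sq ft
Value = Finished * price = 10190.9331 * 2.9020 = 29574.0878 $


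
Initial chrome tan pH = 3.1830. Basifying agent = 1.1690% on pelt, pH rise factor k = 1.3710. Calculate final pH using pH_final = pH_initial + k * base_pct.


Formula: pH_final = pH_initial + k * base_pct
Substituting: pH_final = 3.1830 + 1.3710 * 1.1690
Result: 4.7857


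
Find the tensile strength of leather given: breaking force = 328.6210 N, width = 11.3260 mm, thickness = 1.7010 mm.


Formula: TS = force / (width * thickness)
Substituting: TS = 328.6210 / (11.3260 * 1.7010)
Result: 17.0575 N/mm^2


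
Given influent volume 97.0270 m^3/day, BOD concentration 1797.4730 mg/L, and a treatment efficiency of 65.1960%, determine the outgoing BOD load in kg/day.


Load_in = volume * conc / 1000 = 97.0270 * 1797.4730 / 1000 = 174.4034 kg/day
Removed = Load_in * eff / 100 = 174.4034 * 65.1960 / 100 = 113.7040 kg/day
Load_out = Load_in - Removed = 174.4034 - 113.7040 = 60.6994 kg/day


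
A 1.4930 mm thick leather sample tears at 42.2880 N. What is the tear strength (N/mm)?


Formula: Tear strength = force / thickness
Substituting: Tear strength = 42.2880 / 1.4930
Result: 28.3242 N/mm


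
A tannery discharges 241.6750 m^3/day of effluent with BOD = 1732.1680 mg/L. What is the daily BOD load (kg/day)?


Formula: BOD_load = volume * conc / 1000
Substituting: BOD_load = 241.6750 * 1732.1680 / 1000
Result: 418.6217 kg/day


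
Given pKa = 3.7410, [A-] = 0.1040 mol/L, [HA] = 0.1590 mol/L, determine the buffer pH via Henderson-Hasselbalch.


ratio = [A-] / [HA] = 0.1040 / 0.1590 = 0.6541
log10(ratio) = -0.1844
pH = pKa + log10(ratio) = 3.7410 - 0.1844 = 3.5566


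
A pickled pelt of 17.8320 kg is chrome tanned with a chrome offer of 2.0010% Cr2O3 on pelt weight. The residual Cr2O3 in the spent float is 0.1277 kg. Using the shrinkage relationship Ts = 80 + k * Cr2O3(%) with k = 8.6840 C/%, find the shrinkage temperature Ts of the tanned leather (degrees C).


Offered = pelt * offer_pct / 100 = 17.8320 * 2.0010 / 100 = 0.3568 kg
Uptake = offered - residual = 0.3568 - 0.1277 = 0.2291 kg
Cr2O3% on pelt = uptake / pelt * 100 = 0.2291 / 17.8320 * 100 = 1.2849 %
Ts = 80 + k * Cr2O3% = 80 + 8.6840 * 1.2849 = 91.1578 C


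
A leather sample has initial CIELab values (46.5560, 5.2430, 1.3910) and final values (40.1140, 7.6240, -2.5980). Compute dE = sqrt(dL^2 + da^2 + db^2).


dL = -6.4420, da = 2.3810, db = -3.9890
dE = sqrt((-6.4420)^2 + 2.3810^2 + (-3.9890)^2) = 7.9423
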